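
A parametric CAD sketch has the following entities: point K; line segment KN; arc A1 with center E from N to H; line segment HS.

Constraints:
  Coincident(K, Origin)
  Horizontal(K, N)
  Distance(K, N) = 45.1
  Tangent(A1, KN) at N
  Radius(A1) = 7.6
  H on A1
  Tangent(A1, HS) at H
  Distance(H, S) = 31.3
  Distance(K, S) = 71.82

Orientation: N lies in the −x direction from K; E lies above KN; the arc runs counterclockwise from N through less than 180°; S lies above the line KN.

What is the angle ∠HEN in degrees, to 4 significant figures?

137.6°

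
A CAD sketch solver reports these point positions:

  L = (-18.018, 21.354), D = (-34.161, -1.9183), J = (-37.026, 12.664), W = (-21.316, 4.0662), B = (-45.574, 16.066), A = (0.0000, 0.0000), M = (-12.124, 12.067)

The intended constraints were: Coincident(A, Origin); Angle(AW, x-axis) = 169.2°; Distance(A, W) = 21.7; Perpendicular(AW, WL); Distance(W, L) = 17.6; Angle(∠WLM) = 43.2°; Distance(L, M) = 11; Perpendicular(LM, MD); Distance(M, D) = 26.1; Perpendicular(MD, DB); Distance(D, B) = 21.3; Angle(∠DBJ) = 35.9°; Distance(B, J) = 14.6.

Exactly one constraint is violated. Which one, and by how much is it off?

Distance(B, J) = 14.6 — off by 5.40.

A = (0.00, 0.00) ✓; AW at 169.2° ✓; |AW| = 21.70 ✓; ∠(AW, WL) = 90.00° ✓; |WL| = 17.60 ✓; ∠WLM = 43.20° ✓; |LM| = 11.00 ✓; ∠(LM, MD) = 90.00° ✓; |MD| = 26.10 ✓; ∠(MD, DB) = 90.00° ✓; |DB| = 21.30 ✓; ∠DBJ = 35.90° ✓; |BJ| = 9.200 ✗.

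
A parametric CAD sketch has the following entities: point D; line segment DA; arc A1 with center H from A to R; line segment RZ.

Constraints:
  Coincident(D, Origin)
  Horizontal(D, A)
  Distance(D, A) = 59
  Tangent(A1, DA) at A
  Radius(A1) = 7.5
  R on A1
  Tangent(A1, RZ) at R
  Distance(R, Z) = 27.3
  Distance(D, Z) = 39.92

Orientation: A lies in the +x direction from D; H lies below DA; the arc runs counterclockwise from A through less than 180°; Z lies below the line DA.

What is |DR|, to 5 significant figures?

53.876

Checks: |HA| = 7.500 ✓; |HR| = 7.500 ✓; ∠(HR, RZ) = 90.00° ✓; |RZ| = 27.30 ✓; |DZ| = 39.92 ✓.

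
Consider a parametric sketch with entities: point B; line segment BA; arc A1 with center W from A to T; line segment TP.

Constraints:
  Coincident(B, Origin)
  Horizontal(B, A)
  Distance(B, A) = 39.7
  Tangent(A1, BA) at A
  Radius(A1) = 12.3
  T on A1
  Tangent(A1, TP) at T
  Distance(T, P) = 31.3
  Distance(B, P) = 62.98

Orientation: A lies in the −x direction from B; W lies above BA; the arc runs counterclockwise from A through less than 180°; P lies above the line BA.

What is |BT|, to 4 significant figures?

33.96

B is at the origin; B and A share the same y with |BA| = 39.7 and A on the −x side, so A = (-39.70, 0.000). Since A1 is tangent to BA there, WA ⟂ BA, so W = A + (0, 12.3) = (-39.70, 12.30). Since WT ⟂ TP (tangency), |WP| = √(12.3² + 31.3²) = 33.63 regardless of where T sits on A1. So P lies on both circle(B, 62.98) and circle(W, 33.63); the above-BA intersection is P = (-43.30, 45.74). T is the foot of the tangent from P: T = (-28.80, 18.00).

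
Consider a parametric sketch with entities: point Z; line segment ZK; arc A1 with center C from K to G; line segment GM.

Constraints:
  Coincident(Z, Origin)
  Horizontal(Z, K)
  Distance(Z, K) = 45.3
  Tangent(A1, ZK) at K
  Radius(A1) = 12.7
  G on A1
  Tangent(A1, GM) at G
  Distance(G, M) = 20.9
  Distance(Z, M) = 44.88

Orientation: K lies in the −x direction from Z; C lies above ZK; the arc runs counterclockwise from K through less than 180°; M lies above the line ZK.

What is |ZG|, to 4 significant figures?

34.67

Checks: |CG| = 12.70 ✓; ∠(CG, GM) = 90.00° ✓; |GM| = 20.90 ✓; |ZM| = 44.88 ✓.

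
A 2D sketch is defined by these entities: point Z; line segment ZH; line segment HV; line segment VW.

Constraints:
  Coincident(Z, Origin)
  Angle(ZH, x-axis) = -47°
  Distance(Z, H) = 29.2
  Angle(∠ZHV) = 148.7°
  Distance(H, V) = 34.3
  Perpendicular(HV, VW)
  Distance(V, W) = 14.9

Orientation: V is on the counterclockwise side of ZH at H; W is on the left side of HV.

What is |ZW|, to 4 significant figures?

59.25

Z is at the origin; ZH runs at -47.0° with length 29.2, so H = 29.2·(cos -47.0°, sin -47.0°) = (19.91, -21.36). ∠ZHV = 148.7°, so HV runs at -47.0° + (180° − 148.7°) = -15.70° from the x-axis; with |HV| = 34.3, V = H + 34.3·(cos -15.70°, sin -15.70°) = (52.93, -30.64). HV is perpendicular to VW; with |VW| = 14.9 on the left of HV, W = V + 14.9·(0.2706, 0.9627) = (56.97, -16.29). Then |ZW| = |W − Z| = 59.25.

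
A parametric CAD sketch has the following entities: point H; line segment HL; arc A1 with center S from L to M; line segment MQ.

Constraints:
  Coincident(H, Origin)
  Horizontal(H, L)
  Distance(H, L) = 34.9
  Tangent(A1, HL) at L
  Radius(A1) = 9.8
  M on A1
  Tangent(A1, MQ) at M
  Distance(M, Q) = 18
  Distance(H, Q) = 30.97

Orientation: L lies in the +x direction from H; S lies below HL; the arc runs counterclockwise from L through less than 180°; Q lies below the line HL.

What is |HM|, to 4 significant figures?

26.47

Checks: |SM| = 9.800 ✓; ∠(SM, MQ) = 90.00° ✓; |MQ| = 18.00 ✓; |HQ| = 30.97 ✓.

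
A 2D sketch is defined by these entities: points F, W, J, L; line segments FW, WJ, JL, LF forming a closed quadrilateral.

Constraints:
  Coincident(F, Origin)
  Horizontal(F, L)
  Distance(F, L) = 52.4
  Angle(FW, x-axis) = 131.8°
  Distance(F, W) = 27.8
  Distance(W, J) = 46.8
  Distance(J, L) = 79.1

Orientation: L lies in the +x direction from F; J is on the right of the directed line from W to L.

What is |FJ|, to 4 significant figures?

34.21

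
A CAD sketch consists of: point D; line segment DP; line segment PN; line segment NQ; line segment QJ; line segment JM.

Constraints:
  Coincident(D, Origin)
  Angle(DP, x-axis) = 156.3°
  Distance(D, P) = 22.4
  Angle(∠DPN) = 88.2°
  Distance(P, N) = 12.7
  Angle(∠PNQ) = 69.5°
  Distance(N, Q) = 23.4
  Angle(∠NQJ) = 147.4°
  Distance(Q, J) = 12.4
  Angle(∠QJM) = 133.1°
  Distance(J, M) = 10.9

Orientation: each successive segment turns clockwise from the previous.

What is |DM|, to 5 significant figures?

17.599

∠NQJ = 147.4° gives QJ at -78.600° from the x-axis; with |QJ| = 12.4, J = (3.6626, -8.5215). ∠QJM = 133.1° gives JM at -125.50° from the x-axis; with |JM| = 10.9, M = (-2.6671, -17.395). Then |DM| = |M − D| = 17.599.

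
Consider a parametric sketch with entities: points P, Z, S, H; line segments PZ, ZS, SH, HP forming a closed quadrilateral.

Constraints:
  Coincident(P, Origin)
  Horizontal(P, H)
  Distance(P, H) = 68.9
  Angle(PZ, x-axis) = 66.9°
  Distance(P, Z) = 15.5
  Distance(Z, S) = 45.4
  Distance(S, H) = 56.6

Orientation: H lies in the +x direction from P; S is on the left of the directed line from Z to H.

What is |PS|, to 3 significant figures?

60.2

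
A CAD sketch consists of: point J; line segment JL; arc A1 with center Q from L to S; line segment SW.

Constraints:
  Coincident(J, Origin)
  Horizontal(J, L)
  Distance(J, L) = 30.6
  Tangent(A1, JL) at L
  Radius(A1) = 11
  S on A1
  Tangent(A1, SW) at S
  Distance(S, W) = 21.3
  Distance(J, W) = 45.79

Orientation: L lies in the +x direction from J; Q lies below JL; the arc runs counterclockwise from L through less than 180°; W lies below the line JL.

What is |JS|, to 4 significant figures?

25.87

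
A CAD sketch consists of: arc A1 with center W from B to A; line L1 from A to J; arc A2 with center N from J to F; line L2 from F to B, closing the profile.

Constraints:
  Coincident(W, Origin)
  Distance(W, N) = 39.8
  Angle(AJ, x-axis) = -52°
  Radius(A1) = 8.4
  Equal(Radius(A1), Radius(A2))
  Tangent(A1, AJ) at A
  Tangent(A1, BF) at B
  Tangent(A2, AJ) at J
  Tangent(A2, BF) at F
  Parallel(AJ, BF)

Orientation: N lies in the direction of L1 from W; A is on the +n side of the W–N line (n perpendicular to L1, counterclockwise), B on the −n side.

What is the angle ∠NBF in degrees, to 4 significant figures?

11.92°

Tangency of A1 to both parallel lines with radius 8.4 puts A and B at W ± 8.4·n: A = (6.619, 5.172), B = (-6.619, -5.172). Equal radii place J and F the same way about N: J = N + 8.4·n = (31.12, -26.19), F = N − 8.4·n = (17.88, -36.53). Then cos ∠NBF = BN·BF / (|BN||BF|), giving 11.92°.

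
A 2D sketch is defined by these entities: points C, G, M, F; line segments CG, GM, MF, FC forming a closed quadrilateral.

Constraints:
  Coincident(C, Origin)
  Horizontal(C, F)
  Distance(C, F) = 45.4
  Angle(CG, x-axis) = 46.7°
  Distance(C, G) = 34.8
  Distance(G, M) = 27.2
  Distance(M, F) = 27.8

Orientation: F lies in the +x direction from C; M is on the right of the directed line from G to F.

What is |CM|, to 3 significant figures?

17.7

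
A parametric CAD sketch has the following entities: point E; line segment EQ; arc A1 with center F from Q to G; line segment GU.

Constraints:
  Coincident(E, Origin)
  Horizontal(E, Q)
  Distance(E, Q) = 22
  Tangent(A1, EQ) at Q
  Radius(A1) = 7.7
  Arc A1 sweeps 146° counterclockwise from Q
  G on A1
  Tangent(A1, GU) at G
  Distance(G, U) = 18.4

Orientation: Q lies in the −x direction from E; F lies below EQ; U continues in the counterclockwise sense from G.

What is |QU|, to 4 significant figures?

26.72

E is at the origin; E and Q share the same y with |EQ| = 22.0 and Q on the −x side, so Q = (-22.00, 0.000). Since A1 is tangent to EQ there, FQ ⟂ EQ, so F = Q + (0, -7.7) = (-22.00, -7.700). On A1, Q sits at bearing 90° from F; a 146° counterclockwise sweep puts G at bearing 236°, so G = F + 7.7·(cos 236°, sin 236°) = (-26.31, -14.08). Tangency of A1 to GU means the radius FG is perpendicular to GU, so GU runs along (−sin 236°, cos 236°); with |GU| = 18.4, U = (-11.05, -24.37). Then |QU| = |U − Q| = 26.72.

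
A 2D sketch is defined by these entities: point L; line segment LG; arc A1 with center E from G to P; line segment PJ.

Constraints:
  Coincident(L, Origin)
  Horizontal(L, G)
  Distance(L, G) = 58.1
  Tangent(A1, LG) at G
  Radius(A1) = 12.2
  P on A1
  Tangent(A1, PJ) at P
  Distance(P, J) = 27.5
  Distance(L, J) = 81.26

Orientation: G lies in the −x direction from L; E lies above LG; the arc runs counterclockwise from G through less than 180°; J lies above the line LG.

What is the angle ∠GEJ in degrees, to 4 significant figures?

154.4°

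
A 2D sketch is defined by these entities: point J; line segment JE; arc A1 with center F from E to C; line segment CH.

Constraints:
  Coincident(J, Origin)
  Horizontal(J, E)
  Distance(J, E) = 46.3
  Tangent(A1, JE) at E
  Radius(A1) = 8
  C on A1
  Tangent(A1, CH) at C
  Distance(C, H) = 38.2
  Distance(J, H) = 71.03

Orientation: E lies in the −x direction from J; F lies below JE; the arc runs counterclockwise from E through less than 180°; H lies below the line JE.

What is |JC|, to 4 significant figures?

54.90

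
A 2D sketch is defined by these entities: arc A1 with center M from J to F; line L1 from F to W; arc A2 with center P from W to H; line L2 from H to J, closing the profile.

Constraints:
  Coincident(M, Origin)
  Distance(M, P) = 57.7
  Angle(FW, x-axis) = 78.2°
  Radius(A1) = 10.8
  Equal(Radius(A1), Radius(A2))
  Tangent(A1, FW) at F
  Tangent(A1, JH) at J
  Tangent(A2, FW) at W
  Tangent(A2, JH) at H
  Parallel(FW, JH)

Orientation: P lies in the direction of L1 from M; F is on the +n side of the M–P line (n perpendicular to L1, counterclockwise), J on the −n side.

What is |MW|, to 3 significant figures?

58.7

The slot axis is L1's direction at 78.2°, so u = (cos 78.2°, sin 78.2°) = (0.204, 0.979) and n = (−sin 78.2°, cos 78.2°) = (-0.979, 0.204). M is at the origin and P lies 57.7 along u from M, so P = 57.7·u = (11.8, 56.5). Tangency of A1 to both parallel lines with radius 10.8 puts F and J at M ± 10.8·n: F = (-10.6, 2.21), J = (10.6, -2.21). Equal radii place W and H the same way about P: W = P + 10.8·n = (1.23, 58.7), H = P − 10.8·n = (22.4, 54.3). Then |MW| = |W − M| = 58.7.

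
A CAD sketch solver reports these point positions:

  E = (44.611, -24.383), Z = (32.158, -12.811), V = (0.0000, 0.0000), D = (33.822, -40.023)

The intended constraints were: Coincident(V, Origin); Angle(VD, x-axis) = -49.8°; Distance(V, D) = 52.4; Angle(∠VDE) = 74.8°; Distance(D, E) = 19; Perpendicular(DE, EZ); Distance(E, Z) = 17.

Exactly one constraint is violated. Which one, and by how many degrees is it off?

Perpendicular(DE, EZ) — off by 8.30°.

V = (0.00, 0.00) ✓; VD at -49.80° ✓; |VD| = 52.40 ✓; ∠VDE = 74.80° ✓; |DE| = 19.00 ✓; ∠(DE, EZ) = 81.70° ✗; |EZ| = 17.00 ✓.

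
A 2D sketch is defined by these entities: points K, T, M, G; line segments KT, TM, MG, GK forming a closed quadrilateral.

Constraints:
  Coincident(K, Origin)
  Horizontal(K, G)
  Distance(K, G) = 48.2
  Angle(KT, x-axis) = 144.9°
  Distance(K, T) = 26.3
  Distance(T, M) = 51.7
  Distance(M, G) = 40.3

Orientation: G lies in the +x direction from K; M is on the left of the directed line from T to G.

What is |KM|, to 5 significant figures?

43.190

Checks: |TM| = 51.70 ✓; |MG| = 40.30 ✓.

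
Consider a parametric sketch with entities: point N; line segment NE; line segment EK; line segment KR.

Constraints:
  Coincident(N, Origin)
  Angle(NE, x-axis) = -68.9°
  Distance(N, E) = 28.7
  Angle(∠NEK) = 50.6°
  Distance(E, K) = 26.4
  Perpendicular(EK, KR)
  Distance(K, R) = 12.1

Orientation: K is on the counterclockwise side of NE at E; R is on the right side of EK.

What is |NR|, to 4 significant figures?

35.24

N is at the origin; NE runs at -68.9° with length 28.7, so E = 28.7·(cos -68.9°, sin -68.9°) = (10.33, -26.78). ∠NEK = 50.6°, so EK runs at -68.9° + (180° − 50.6°) = 60.50° from the x-axis; with |EK| = 26.4, K = E + 26.4·(cos 60.50°, sin 60.50°) = (23.33, -3.798). EK ⟂ KR; with |KR| = 12.1 on the right of EK, R = K + 12.1·(0.8704, -0.4924) = (33.86, -9.757). Then |NR| = |R − N| = 35.24.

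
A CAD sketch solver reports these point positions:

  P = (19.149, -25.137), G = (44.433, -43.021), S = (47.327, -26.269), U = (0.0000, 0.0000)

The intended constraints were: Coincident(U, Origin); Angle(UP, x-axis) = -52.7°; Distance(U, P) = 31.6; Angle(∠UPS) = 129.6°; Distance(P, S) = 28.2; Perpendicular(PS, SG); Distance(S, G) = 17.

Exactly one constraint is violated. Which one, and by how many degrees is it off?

Perpendicular(PS, SG) — off by 7.50°.

U = (0.00, 0.00) ✓; UP at -52.70° ✓; |UP| = 31.60 ✓; ∠UPS = 129.6° ✓; |PS| = 28.20 ✓; ∠(PS, SG) = 97.50° ✗; |SG| = 17.00 ✓.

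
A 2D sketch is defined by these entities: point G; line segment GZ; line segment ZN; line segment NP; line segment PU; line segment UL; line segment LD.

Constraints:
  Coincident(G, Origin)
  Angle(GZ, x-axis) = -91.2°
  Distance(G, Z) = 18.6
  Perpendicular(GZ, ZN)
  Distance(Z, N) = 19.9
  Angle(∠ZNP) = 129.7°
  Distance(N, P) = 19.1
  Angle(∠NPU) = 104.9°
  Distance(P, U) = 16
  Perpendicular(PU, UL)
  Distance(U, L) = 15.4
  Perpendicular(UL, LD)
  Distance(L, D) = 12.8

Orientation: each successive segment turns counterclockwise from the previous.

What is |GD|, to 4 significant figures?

20.43

G is at the origin; GZ runs at -91.2° with length 18.6, so Z = (-0.3895, -18.60). GZ ⟂ ZN, so ZN runs at -1.200°; with |ZN| = 19.9, N = (19.51, -19.01). ∠ZNP = 129.7° gives NP at 49.10° from the x-axis; with |NP| = 19.1, P = (32.01, -4.576). ∠NPU = 104.9° gives PU at 124.2° from the x-axis; with |PU| = 16.0, U = (23.02, 8.657). PU is perpendicular to UL, so UL runs at -145.8°; with |UL| = 15.4, L = (10.28, 0.001332). UL ⟂ LD, so LD runs at -55.80°; with |LD| = 12.8, D = (17.48, -10.59). Then |GD| = |D − G| = 20.43.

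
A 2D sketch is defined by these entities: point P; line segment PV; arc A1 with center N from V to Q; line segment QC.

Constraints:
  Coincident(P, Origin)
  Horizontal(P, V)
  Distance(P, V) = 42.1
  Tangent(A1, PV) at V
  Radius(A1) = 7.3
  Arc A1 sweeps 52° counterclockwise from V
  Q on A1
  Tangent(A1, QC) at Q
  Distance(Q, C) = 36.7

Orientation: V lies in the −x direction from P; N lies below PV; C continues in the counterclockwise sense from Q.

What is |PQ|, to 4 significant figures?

47.93

P is at the origin; P and V share the same y with |PV| = 42.1 and V on the −x side, so V = (-42.10, 0.000). Since A1 is tangent to PV there, NV ⟂ PV, so N = V + (0, -7.3) = (-42.10, -7.300). On A1, V sits at bearing 90° from N; a 52° counterclockwise sweep puts Q at bearing 142°, so Q = N + 7.3·(cos 142°, sin 142°) = (-47.85, -2.806). Then |PQ| = |Q − P| = 47.93.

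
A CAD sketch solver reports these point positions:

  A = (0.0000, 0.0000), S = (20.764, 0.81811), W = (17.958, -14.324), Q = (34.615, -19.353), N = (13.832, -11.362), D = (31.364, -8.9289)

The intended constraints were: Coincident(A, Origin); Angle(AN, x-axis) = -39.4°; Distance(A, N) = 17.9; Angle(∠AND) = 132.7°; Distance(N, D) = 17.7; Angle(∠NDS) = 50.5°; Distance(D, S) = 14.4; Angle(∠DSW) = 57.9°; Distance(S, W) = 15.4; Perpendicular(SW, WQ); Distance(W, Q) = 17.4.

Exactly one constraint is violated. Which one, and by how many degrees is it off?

Perpendicular(SW, WQ) — off by 6.30°.

A = (0.00, 0.00) ✓; AN at -39.40° ✓; |AN| = 17.90 ✓; ∠AND = 132.7° ✓; |ND| = 17.70 ✓; ∠NDS = 50.50° ✓; |DS| = 14.40 ✓; ∠DSW = 57.90° ✓; |SW| = 15.40 ✓; ∠(SW, WQ) = 83.70° ✗; |WQ| = 17.40 ✓.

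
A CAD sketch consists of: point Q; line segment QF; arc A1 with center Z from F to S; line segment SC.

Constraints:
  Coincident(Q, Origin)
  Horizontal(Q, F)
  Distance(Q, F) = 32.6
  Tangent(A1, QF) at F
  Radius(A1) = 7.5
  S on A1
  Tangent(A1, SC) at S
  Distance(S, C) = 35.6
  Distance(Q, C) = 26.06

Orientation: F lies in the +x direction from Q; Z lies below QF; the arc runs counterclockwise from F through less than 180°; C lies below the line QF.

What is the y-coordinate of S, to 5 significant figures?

-1.9715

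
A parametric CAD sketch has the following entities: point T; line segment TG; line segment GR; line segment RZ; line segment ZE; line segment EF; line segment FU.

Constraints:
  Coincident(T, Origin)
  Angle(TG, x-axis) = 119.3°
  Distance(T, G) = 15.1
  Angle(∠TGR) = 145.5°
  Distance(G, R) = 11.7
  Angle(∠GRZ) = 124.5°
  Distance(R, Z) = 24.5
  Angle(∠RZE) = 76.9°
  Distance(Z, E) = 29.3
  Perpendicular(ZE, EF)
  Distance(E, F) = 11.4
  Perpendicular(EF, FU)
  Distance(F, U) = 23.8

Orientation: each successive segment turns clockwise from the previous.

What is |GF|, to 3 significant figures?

21.1

T is at the origin; TG runs at 119.3° with length 15.1, so G = (-7.39, 13.2). ∠TGR = 145.5° gives GR at 84.8° from the x-axis; with |GR| = 11.7, R = (-6.33, 24.8). ∠GRZ = 124.5° gives RZ at 29.3° from the x-axis; with |RZ| = 24.5, Z = (15.0, 36.8). ∠RZE = 76.9° gives ZE at -73.8° from the x-axis; with |ZE| = 29.3, E = (23.2, 8.67). ZE is perpendicular to EF, so EF runs at -164°; with |EF| = 11.4, F = (12.3, 5.49). Then |GF| = |F − G| = 21.1.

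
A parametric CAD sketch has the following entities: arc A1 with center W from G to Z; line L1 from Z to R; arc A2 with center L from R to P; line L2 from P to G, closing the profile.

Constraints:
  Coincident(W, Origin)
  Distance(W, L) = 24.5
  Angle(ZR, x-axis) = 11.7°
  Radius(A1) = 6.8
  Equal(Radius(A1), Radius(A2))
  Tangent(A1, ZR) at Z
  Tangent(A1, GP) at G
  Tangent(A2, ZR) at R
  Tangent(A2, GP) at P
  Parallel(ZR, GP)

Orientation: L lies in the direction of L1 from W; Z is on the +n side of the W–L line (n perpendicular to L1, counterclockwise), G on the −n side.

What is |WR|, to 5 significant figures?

25.426

Tangency of A1 to both parallel lines with radius 6.8 puts Z and G at W ± 6.8·n: Z = (-1.3790, 6.6587), G = (1.3790, -6.6587). Equal radii place R and P the same way about L: R = L + 6.8·n = (22.612, 11.627), P = L − 6.8·n = (25.370, -1.6904). Then |WR| = |R − W| = 25.426.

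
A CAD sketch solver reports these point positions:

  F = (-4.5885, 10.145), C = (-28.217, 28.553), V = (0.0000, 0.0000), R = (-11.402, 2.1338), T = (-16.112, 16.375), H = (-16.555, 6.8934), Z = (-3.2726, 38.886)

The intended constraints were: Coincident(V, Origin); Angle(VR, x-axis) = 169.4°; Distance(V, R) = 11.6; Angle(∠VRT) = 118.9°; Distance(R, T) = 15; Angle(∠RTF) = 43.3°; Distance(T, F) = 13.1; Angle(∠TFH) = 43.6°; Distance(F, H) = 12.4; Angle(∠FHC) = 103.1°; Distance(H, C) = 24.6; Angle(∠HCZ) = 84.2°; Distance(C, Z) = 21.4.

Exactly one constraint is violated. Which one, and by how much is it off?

Distance(C, Z) = 21.4 — off by 5.60.

V = (0.00, 0.00) ✓; VR at 169.4° ✓; |VR| = 11.60 ✓; ∠VRT = 118.9° ✓; |RT| = 15.00 ✓; ∠RTF = 43.30° ✓; |TF| = 13.10 ✓; ∠TFH = 43.60° ✓; |FH| = 12.40 ✓; ∠FHC = 103.1° ✓; |HC| = 24.60 ✓; ∠HCZ = 84.20° ✓; |CZ| = 27.00 ✗.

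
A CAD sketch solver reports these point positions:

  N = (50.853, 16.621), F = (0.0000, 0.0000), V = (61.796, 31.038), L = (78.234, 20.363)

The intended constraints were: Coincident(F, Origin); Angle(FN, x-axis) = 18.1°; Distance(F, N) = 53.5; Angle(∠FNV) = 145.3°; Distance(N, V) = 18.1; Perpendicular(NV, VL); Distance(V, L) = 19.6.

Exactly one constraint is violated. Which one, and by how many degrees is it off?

Perpendicular(NV, VL) — off by 4.20°.

F = (0.00, 0.00) ✓; FN at 18.10° ✓; |FN| = 53.50 ✓; ∠FNV = 145.3° ✓; |NV| = 18.10 ✓; ∠(NV, VL) = 85.80° ✗; |VL| = 19.60 ✓.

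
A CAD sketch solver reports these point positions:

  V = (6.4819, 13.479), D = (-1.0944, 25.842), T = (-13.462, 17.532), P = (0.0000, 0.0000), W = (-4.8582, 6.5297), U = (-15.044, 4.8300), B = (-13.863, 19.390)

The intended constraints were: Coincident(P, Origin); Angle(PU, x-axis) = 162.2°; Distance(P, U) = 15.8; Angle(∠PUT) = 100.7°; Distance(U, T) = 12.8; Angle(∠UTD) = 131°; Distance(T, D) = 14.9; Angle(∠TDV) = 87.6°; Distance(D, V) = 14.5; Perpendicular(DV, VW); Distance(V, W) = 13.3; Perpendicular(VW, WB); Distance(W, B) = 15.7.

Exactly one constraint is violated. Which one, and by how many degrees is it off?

Perpendicular(VW, WB) — off by 3.50°.

P = (0.00, 0.00) ✓; PU at 162.2° ✓; |PU| = 15.80 ✓; ∠PUT = 100.7° ✓; |UT| = 12.80 ✓; ∠UTD = 131.0° ✓; |TD| = 14.90 ✓; ∠TDV = 87.60° ✓; |DV| = 14.50 ✓; ∠(DV, VW) = 90.00° ✓; |VW| = 13.30 ✓; ∠(VW, WB) = 86.50° ✗; |WB| = 15.70 ✓.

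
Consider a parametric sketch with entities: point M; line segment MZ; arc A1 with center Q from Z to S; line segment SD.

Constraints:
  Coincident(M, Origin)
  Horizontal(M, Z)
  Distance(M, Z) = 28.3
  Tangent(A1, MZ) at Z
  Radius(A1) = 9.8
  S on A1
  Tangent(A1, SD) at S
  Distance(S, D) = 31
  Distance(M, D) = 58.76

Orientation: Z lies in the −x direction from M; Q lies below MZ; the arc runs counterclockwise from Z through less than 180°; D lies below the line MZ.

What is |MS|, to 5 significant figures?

38.555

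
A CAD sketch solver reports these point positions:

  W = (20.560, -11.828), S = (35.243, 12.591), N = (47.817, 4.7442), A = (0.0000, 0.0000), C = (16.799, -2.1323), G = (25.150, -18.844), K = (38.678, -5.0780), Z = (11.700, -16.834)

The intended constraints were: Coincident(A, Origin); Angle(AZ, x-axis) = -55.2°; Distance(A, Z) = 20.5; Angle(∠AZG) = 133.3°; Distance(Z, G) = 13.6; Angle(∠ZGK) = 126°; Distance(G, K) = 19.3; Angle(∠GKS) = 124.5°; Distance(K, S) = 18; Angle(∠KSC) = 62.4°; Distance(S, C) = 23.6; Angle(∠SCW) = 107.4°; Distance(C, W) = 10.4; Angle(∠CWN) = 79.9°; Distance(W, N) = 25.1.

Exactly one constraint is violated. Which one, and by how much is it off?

Distance(W, N) = 25.1 — off by 6.80.

A = (0.00, 0.00) ✓; AZ at -55.20° ✓; |AZ| = 20.50 ✓; ∠AZG = 133.3° ✓; |ZG| = 13.60 ✓; ∠ZGK = 126.0° ✓; |GK| = 19.30 ✓; ∠GKS = 124.5° ✓; |KS| = 18.00 ✓; ∠KSC = 62.40° ✓; |SC| = 23.60 ✓; ∠SCW = 107.4° ✓; |CW| = 10.40 ✓; ∠CWN = 79.90° ✓; |WN| = 31.90 ✗.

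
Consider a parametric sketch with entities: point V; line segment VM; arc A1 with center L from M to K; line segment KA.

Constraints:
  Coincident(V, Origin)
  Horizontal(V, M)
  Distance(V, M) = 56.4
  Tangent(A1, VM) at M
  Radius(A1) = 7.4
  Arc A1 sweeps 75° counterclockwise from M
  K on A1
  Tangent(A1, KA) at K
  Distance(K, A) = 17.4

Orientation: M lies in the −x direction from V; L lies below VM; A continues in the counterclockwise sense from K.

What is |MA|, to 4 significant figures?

25.15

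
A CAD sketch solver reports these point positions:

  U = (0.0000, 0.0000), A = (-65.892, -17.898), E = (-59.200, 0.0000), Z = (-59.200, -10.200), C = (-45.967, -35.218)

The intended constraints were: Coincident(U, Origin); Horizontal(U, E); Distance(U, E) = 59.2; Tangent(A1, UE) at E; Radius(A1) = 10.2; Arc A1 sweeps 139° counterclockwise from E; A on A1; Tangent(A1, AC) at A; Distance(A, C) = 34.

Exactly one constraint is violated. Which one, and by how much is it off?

Distance(A, C) = 34 — off by 7.60.

U = (0.00, 0.00) ✓; U.y = 0.00, E.y = 0.00 ✓; |UE| = 59.20 ✓; ∠(ZE, EU) = 90.00° ✓; |ZE| = 10.20 ✓; bearing(Z→A) − bearing(Z→E) = 139.0° ✓; |ZA| = 10.20 ✓; ∠(ZA, AC) = 90.00° ✓; |AC| = 26.40 ✗.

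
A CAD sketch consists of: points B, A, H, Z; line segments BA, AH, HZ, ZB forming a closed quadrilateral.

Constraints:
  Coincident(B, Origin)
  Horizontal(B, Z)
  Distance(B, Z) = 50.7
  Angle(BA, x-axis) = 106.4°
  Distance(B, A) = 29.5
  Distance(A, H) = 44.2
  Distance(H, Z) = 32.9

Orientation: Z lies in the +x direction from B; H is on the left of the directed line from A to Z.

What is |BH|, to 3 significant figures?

46.3

Checks: B.y = 0.00, Z.y = 0.00 ✓; |AH| = 44.20 ✓; |HZ| = 32.90 ✓.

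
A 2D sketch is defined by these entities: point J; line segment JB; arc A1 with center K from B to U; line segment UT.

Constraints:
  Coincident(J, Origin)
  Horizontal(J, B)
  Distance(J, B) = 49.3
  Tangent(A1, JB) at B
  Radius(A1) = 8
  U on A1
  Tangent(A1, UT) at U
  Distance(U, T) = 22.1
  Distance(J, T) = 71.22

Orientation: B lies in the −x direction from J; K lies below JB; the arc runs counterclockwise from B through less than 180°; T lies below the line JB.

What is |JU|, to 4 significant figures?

56.33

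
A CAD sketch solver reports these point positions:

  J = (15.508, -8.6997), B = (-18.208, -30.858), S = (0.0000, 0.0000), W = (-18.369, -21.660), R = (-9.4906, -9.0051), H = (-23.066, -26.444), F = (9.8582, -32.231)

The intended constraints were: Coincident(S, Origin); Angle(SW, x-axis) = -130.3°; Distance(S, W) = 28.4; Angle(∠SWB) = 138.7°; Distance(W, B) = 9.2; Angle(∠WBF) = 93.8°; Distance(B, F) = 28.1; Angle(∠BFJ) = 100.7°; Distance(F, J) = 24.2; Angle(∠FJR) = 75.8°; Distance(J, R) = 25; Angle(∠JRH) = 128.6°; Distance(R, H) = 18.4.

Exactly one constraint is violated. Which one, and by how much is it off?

Distance(R, H) = 18.4 — off by 3.70.

S = (0.00, 0.00) ✓; SW at -130.3° ✓; |SW| = 28.40 ✓; ∠SWB = 138.7° ✓; |WB| = 9.199 ✓; ∠WBF = 93.80° ✓; |BF| = 28.10 ✓; ∠BFJ = 100.7° ✓; |FJ| = 24.20 ✓; ∠FJR = 75.80° ✓; |JR| = 25.00 ✓; ∠JRH = 128.6° ✓; |RH| = 22.10 ✗.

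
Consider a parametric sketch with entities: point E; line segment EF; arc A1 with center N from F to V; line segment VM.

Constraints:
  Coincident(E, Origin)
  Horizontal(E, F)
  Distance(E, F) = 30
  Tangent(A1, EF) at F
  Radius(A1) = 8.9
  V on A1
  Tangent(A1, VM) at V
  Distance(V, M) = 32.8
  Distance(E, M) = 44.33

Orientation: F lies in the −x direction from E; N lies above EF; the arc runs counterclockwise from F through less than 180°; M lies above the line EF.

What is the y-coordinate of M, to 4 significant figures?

40.61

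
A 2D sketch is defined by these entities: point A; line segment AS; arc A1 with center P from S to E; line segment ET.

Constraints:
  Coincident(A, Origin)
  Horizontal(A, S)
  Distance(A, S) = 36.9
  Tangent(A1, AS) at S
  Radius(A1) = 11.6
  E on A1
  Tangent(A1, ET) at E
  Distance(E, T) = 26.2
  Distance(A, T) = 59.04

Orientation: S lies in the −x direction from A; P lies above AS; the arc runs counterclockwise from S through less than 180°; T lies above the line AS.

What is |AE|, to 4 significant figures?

33.54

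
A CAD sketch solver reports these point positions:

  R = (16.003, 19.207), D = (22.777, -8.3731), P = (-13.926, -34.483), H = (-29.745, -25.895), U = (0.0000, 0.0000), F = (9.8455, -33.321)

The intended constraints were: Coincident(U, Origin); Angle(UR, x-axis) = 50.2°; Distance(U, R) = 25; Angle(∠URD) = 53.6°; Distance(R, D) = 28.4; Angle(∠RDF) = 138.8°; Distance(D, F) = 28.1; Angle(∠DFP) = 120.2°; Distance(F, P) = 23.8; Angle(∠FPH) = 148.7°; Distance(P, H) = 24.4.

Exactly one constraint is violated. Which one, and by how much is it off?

Distance(P, H) = 24.4 — off by 6.40.

U = (0.00, 0.00) ✓; UR at 50.20° ✓; |UR| = 25.00 ✓; ∠URD = 53.60° ✓; |RD| = 28.40 ✓; ∠RDF = 138.8° ✓; |DF| = 28.10 ✓; ∠DFP = 120.2° ✓; |FP| = 23.80 ✓; ∠FPH = 148.7° ✓; |PH| = 18.00 ✗.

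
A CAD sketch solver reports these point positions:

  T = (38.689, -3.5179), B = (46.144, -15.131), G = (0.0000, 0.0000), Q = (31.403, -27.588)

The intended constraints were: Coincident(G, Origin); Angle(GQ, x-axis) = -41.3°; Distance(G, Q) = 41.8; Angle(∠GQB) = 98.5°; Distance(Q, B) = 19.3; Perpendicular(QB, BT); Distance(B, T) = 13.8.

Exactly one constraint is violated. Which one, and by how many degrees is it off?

Perpendicular(QB, BT) — off by 7.50°.

G = (0.00, 0.00) ✓; GQ at -41.30° ✓; |GQ| = 41.80 ✓; ∠GQB = 98.50° ✓; |QB| = 19.30 ✓; ∠(QB, BT) = 82.50° ✗; |BT| = 13.80 ✓.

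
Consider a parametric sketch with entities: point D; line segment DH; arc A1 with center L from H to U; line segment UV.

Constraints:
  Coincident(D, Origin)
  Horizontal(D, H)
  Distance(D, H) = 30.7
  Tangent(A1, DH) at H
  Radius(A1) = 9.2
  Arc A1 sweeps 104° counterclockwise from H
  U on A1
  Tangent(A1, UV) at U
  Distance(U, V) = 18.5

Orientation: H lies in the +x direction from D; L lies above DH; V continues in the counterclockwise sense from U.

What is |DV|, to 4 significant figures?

45.81

On A1, H sits at bearing -90° from L; a 104° counterclockwise sweep puts U at bearing 14°, so U = L + 9.2·(cos 14°, sin 14°) = (39.63, 11.43). Tangency of A1 to UV means the radius LU is perpendicular to UV, so UV runs along (−sin 14°, cos 14°); with |UV| = 18.5, V = (35.15, 29.38). Then |DV| = |V − D| = 45.81.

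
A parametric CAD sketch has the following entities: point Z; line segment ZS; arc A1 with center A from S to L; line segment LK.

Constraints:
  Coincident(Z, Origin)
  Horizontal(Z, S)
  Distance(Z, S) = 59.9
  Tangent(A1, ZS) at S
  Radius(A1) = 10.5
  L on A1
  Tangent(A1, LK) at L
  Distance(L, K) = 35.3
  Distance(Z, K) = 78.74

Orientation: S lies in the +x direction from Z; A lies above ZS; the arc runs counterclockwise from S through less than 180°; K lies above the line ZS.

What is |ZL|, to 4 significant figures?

71.31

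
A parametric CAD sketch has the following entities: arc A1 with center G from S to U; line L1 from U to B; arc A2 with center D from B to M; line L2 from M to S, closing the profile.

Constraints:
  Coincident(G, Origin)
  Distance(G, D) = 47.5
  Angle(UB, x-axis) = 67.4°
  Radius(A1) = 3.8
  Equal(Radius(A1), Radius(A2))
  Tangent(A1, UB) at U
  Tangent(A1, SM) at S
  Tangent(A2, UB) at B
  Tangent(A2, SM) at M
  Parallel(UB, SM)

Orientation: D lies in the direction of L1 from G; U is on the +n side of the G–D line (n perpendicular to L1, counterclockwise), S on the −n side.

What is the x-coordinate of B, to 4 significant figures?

14.75

The slot axis is L1's direction at 67.4°, so u = (cos 67.4°, sin 67.4°) = (0.3843, 0.9232) and n = (−sin 67.4°, cos 67.4°) = (-0.9232, 0.3843). G is at the origin and D lies 47.5 along u from G, so D = 47.5·u = (18.25, 43.85). Tangency of A1 to both parallel lines with radius 3.8 puts U and S at G ± 3.8·n: U = (-3.508, 1.460), S = (3.508, -1.460). Equal radii place B and M the same way about D: B = D + 3.8·n = (14.75, 45.31), M = D − 3.8·n = (21.76, 42.39). So B.x = 14.75.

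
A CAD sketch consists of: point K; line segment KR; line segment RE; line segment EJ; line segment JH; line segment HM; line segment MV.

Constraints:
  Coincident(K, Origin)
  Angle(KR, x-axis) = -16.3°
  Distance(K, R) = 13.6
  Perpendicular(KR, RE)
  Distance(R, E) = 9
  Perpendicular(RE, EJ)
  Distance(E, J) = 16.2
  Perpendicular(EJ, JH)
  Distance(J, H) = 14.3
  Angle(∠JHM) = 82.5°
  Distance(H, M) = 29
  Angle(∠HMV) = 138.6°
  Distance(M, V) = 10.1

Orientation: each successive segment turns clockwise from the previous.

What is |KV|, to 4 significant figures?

33.35

K is at the origin; KR runs at -16.3° with length 13.6, so R = (13.05, -3.817). The perpendicularity gives RE at right angles to KR, so RE runs at -106.3°; with |RE| = 9.0, E = (10.53, -12.46). RE ⟂ EJ, so EJ runs at 163.7°; with |EJ| = 16.2, J = (-5.021, -7.909). EJ is perpendicular to JH, so JH runs at 73.70°; with |JH| = 14.3, H = (-1.008, 5.817). ∠JHM = 82.5° gives HM at -23.80° from the x-axis; with |HM| = 29.0, M = (25.53, -5.886). ∠HMV = 138.6° gives MV at -65.20° from the x-axis; with |MV| = 10.1, V = (29.76, -15.05). Then |KV| = |V − K| = 33.35.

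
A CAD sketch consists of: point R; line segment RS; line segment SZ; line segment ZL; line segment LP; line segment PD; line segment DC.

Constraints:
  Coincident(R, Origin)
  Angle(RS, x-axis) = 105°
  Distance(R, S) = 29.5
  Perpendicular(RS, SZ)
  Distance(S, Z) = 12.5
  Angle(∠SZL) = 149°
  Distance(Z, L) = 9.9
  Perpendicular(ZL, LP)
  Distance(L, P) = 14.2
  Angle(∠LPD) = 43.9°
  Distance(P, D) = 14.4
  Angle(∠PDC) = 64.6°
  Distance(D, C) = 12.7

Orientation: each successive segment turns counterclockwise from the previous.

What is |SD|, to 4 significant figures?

10.95

R is at the origin; RS runs at 105.0° with length 29.5, so S = (-7.635, 28.49). RS is perpendicular to SZ, so SZ runs at -165.0°; with |SZ| = 12.5, Z = (-19.71, 25.26). ∠SZL = 149.0° gives ZL at -134.0° from the x-axis; with |ZL| = 9.9, L = (-26.59, 18.14). The perpendicularity gives LP at right angles to ZL, so LP runs at -44.00°; with |LP| = 14.2, P = (-16.37, 8.274). ∠LPD = 43.9° gives PD at 92.10° from the x-axis; with |PD| = 14.4, D = (-16.90, 22.66). Then |SD| = |D − S| = 10.95.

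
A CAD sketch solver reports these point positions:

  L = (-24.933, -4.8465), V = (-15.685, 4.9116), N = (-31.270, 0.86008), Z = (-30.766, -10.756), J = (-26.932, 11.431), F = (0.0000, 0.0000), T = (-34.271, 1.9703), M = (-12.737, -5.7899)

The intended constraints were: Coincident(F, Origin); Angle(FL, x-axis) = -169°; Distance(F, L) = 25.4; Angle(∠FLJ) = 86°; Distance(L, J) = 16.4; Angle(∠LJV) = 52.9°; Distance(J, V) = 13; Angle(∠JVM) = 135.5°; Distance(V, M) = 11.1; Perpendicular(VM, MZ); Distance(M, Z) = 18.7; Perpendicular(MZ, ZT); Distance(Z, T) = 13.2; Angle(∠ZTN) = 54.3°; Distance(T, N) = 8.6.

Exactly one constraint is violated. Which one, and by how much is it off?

Distance(T, N) = 8.6 — off by 5.40.

F = (0.00, 0.00) ✓; FL at -169.0° ✓; |FL| = 25.40 ✓; ∠FLJ = 86.00° ✓; |LJ| = 16.40 ✓; ∠LJV = 52.90° ✓; |JV| = 13.00 ✓; ∠JVM = 135.5° ✓; |VM| = 11.10 ✓; ∠(VM, MZ) = 90.00° ✓; |MZ| = 18.70 ✓; ∠(MZ, ZT) = 90.00° ✓; |ZT| = 13.20 ✓; ∠ZTN = 54.30° ✓; |TN| = 3.200 ✗.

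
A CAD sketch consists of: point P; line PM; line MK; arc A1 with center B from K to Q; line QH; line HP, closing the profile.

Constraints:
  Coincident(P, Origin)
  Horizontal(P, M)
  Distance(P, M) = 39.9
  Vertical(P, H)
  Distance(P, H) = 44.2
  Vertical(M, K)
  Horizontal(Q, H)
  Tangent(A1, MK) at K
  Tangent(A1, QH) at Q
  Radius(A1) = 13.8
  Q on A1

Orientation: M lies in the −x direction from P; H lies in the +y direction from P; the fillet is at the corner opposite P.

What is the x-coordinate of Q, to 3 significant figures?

-26.1

The virtual corner opposite P is at (-39.9, 44.2). Since A1 is tangent to MK there, BK ⟂ MK and since A1 is tangent to QH there, BQ ⟂ QH, with radius 13.8, so the center B sits 13.8 in from both sides at B = (-26.1, 30.4). That places the tangent points at K = (-39.9, 30.4) on MK and Q = (-26.1, 44.2) on QH. So Q.x = -26.1.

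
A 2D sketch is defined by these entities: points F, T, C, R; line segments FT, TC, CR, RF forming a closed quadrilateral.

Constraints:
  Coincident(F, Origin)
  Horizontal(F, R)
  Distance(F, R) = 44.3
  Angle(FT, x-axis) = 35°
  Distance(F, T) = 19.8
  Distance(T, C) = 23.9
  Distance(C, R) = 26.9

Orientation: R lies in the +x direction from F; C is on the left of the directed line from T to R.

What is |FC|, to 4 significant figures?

43.70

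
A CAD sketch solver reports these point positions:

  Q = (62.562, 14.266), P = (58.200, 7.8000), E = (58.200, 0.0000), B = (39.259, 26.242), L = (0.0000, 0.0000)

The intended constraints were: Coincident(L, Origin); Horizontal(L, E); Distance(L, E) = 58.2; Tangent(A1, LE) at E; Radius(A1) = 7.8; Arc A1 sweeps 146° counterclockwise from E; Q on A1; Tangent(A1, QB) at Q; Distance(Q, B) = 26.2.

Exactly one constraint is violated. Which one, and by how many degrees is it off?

Tangent(A1, QB) at Q — off by 6.80°.

L = (0.00, 0.00) ✓; L.y = 0.00, E.y = 0.00 ✓; |LE| = 58.20 ✓; ∠(PE, EL) = 90.00° ✓; |PE| = 7.800 ✓; bearing(P→Q) − bearing(P→E) = 146.0° ✓; |PQ| = 7.800 ✓; ∠(PQ, QB) = 83.20° ✗; |QB| = 26.20 ✓.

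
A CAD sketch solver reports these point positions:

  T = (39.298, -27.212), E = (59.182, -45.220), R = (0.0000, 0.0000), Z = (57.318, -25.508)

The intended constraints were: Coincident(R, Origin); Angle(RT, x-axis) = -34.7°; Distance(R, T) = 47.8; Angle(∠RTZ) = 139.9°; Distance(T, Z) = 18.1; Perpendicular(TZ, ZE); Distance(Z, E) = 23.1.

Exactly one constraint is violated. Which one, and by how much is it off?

Distance(Z, E) = 23.1 — off by 3.30.

R = (0.00, 0.00) ✓; RT at -34.70° ✓; |RT| = 47.80 ✓; ∠RTZ = 139.9° ✓; |TZ| = 18.10 ✓; ∠(TZ, ZE) = 90.00° ✓; |ZE| = 19.80 ✗.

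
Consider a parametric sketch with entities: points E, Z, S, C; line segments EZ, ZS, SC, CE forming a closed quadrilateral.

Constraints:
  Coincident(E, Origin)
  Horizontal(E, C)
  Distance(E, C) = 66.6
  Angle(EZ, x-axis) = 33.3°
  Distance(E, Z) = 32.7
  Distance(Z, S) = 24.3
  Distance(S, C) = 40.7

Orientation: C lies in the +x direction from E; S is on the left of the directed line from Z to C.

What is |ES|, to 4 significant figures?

56.80

Checks: |ZS| = 24.30 ✓; |SC| = 40.70 ✓.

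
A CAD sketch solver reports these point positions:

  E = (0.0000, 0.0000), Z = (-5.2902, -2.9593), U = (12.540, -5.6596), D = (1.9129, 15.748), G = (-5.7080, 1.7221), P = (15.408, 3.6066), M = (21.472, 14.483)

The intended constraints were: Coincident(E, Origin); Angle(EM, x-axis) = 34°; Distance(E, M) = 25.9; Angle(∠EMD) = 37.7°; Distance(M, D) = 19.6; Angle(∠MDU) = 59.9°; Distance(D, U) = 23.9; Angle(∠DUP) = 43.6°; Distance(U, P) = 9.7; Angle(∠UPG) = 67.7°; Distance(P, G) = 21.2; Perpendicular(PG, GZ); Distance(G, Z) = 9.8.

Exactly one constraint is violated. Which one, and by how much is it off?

Distance(G, Z) = 9.8 — off by 5.10.

E = (0.00, 0.00) ✓; EM at 34.00° ✓; |EM| = 25.90 ✓; ∠EMD = 37.70° ✓; |MD| = 19.60 ✓; ∠MDU = 59.90° ✓; |DU| = 23.90 ✓; ∠DUP = 43.60° ✓; |UP| = 9.700 ✓; ∠UPG = 67.70° ✓; |PG| = 21.20 ✓; ∠(PG, GZ) = 90.00° ✓; |GZ| = 4.700 ✗.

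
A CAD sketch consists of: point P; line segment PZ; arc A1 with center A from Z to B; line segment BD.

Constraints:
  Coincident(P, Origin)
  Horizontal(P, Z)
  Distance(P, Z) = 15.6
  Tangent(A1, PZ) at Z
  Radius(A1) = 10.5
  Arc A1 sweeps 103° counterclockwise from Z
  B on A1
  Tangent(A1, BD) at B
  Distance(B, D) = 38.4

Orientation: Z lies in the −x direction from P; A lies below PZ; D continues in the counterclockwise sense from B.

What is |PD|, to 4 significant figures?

53.14

On A1, Z sits at bearing 90° from A; a 103° counterclockwise sweep puts B at bearing 193°, so B = A + 10.5·(cos 193°, sin 193°) = (-25.83, -12.86). Since A1 is tangent to BD there, AB ⟂ BD, so BD runs along (−sin 193°, cos 193°); with |BD| = 38.4, D = (-17.19, -50.28). Then |PD| = |D − P| = 53.14.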